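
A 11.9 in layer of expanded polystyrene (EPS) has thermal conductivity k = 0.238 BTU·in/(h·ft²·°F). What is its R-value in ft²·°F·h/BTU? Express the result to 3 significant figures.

50.0 ft²·°F·h/BTU

R = L/k = 11.9/0.238 = 50 ft²·°F·h/BTU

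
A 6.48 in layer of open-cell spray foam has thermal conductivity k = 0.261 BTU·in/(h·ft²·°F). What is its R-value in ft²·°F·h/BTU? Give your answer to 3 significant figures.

R = L/k = 6.48/0.261 = 24.83 ft²·°F·h/BTU

24.8 ft²·°F·h/BTU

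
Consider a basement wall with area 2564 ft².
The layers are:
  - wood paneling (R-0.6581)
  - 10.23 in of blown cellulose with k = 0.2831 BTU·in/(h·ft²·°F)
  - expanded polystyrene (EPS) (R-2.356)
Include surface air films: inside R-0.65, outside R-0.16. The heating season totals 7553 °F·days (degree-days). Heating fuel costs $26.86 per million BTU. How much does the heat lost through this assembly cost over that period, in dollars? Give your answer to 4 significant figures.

312.4 dollars

10.23/0.2831 = 36.136
R_total = 0.65 + 0.6581 + 36.136 + 2.356 + 0.16 = 39.96 ft²·°F·h/BTU
E = A × HDD × 24 / R = 2564 × 7553 × 24 / 39.96 = 11631000 BTU
Cost = 11631000/10⁶ × 26.86 = $312.42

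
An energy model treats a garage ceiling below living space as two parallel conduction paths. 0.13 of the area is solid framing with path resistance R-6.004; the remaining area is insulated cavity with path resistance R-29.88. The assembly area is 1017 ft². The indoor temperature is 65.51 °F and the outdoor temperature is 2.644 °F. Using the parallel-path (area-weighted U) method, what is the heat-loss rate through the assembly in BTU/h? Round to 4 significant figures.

U_eff = 0.87/29.88 + 0.13/6.004 = 0.029116 + 0.021652 = 0.050769
R_eff = 1/U_eff = 19.697 ft²·°F·h/BTU
Q = 1017 × (65.51 − 2.644) / 19.697 = 3245.9 BTU/h

3246 BTU/h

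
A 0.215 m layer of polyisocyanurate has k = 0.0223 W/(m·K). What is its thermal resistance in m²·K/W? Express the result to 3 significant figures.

9.64 m²·K/W

R = L/k = 0.215/0.0223 = 9.641 m²·K/W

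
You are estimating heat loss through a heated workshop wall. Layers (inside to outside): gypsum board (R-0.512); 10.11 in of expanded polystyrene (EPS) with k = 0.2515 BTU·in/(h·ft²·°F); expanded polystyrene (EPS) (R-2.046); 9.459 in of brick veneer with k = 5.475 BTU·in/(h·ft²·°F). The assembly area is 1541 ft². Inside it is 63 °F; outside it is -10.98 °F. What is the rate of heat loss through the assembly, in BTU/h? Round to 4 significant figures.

2563 BTU/h

10.11/0.2515 = 40.199
9.459/5.475 = 1.7277
R_total = 0.512 + 40.199 + 2.046 + 1.7277 = 44.484 ft²·°F·h/BTU
Q = A·ΔT/R = 1541 × (63 − (-10.98)) / 44.484 = 2562.8 BTU/h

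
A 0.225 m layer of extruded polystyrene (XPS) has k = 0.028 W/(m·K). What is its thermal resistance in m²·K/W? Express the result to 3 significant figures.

R = L/k = 0.225/0.028 = 8.036 m²·K/W

8.04 m²·K/W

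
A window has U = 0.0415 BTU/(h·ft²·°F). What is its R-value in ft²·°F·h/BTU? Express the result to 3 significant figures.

24.1 ft²·°F·h/BTU

R = 1/U = 1/0.0415 = 24.1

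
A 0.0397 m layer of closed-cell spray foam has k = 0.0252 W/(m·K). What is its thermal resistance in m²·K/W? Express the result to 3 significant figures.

1.58 m²·K/W

R = L/k = 0.0397/0.0252 = 1.575 m²·K/W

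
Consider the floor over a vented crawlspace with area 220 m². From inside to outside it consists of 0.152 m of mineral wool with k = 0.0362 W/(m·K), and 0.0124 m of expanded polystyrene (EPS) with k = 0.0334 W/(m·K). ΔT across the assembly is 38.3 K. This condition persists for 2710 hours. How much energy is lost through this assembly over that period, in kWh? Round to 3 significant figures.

5000 kWh

0.152/0.0362 = 4.199
0.0124/0.0334 = 0.3713
R_total = 4.199 + 0.3713 = 4.57 m²·K/W
Q = 220 × 38.3 / 4.57 = 1844 W
E = 1844 W × 2710 h / 1000 = 4996 kWh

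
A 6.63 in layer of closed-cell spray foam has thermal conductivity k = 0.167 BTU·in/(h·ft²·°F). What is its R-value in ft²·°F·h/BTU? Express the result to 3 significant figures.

R = L/k = 6.63/0.167 = 39.7 ft²·°F·h/BTU

39.7 ft²·°F·h/BTU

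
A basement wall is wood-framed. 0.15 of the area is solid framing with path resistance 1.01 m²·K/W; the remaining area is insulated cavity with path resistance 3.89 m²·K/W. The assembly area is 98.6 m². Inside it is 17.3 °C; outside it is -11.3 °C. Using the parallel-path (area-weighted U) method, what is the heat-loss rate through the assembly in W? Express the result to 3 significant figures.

1030 W

U_eff = 0.85/3.89 + 0.15/1.01 = 0.2185 + 0.1485 = 0.367
R_eff = 1/U_eff = 2.725 m²·K/W
Q = 98.6 × (17.3 − (-11.3)) / 2.725 = 1035 W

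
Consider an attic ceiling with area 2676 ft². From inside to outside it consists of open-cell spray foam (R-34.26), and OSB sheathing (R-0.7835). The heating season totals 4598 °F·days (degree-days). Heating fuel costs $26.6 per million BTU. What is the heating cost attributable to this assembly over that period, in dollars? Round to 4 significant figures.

R_total = 34.26 + 0.7835 = 35.043 ft²·°F·h/BTU
E = A × HDD × 24 / R = 2676 × 4598 × 24 / 35.043 = 8426700 BTU
Cost = 8426700/10⁶ × 26.6 = $224.15

224.2 dollars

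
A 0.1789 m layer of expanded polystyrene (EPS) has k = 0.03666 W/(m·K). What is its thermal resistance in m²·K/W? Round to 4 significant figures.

R = L/k = 0.1789/0.03666 = 4.88 m²·K/W

4.880 m²·K/W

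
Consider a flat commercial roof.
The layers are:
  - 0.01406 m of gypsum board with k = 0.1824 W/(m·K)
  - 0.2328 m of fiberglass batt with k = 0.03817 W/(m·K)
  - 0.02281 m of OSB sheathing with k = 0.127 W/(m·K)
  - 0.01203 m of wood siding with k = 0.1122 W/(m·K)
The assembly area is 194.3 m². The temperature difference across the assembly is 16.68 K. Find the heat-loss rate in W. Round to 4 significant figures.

0.01406/0.1824 = 0.077083
0.2328/0.03817 = 6.099
0.02281/0.127 = 0.17961
0.01203/0.1122 = 0.10722
R_total = 0.077083 + 6.099 + 0.17961 + 0.10722 = 6.4629 m²·K/W
Q = A·ΔT/R = 194.3 × 16.68 / 6.4629 = 501.46 W

501.5 W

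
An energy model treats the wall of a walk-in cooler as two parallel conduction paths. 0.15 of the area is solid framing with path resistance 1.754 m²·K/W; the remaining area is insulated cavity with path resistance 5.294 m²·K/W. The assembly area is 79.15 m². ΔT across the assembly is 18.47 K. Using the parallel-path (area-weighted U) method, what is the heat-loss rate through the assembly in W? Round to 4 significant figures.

U_eff = 0.85/5.294 + 0.15/1.754 = 0.16056 + 0.085519 = 0.24608
R_eff = 1/U_eff = 4.0638 m²·K/W
Q = 79.15 × 18.47 / 4.0638 = 359.74 W

359.7 W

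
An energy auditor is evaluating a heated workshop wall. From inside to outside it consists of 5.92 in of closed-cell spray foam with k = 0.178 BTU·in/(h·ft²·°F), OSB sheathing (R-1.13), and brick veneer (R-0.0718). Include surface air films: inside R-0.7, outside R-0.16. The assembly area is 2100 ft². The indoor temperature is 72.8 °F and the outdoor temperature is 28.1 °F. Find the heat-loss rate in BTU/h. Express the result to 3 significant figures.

5.92/0.178 = 33.26
R_total = 0.7 + 33.26 + 1.13 + 0.0718 + 0.16 = 35.32 ft²·°F·h/BTU
Q = A·ΔT/R = 2100 × (72.8 − 28.1) / 35.32 = 2658 BTU/h

2660 BTU/h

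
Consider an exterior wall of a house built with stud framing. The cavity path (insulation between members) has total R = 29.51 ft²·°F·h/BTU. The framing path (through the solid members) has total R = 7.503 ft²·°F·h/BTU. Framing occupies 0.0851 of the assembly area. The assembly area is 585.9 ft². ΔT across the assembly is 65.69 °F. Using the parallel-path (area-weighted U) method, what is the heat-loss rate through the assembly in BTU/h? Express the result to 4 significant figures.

1630 BTU/h

U_eff = 0.9149/29.51 + 0.0851/7.503 = 0.031003 + 0.011342 = 0.042345
R_eff = 1/U_eff = 23.615 ft²·°F·h/BTU
Q = 585.9 × 65.69 / 23.615 = 1629.8 BTU/h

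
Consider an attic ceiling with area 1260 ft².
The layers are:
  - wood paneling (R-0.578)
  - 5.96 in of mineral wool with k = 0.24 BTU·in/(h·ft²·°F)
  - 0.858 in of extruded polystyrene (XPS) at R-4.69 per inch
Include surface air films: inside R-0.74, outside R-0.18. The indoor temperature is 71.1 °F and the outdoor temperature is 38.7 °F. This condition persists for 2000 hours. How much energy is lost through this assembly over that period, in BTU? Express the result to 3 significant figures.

2690000 BTU

5.96/0.24 = 24.83
0.858 × 4.69 = 4.024
R_total = 0.74 + 0.578 + 24.83 + 4.024 + 0.18 = 30.36 ft²·°F·h/BTU
Q = 1260 × (71.1 − 38.7) / 30.36 = 1345 BTU/h
E = 1345 × 2000 = 2690000 BTU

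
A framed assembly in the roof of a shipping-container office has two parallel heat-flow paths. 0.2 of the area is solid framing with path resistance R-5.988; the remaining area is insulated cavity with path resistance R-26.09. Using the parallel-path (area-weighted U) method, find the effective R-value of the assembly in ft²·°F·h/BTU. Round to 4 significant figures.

15.61 ft²·°F·h/BTU

U_eff = 0.8/26.09 + 0.2/5.988 = 0.030663 + 0.0334 = 0.064063
R_eff = 1/U_eff = 15.61 ft²·°F·h/BTU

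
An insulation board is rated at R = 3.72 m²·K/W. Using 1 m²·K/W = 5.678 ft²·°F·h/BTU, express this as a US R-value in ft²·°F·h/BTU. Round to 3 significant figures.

21.1 ft²·°F·h/BTU

R_US = 3.72 × 5.678 = 21.12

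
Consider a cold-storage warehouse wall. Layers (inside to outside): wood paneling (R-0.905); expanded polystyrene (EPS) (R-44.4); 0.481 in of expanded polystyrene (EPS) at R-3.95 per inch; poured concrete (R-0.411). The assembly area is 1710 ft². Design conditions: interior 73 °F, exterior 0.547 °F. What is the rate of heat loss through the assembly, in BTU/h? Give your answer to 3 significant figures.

2600 BTU/h

0.481 × 3.95 = 1.9
R_total = 0.905 + 44.4 + 1.9 + 0.411 = 47.62 ft²·°F·h/BTU
Q = A·ΔT/R = 1710 × (73 − 0.547) / 47.62 = 2602 BTU/h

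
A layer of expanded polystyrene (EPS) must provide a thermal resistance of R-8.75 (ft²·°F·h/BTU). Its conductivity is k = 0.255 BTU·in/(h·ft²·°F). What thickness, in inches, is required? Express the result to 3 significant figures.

2.23 in

L = R × k = 8.75 × 0.255 = 2.231 in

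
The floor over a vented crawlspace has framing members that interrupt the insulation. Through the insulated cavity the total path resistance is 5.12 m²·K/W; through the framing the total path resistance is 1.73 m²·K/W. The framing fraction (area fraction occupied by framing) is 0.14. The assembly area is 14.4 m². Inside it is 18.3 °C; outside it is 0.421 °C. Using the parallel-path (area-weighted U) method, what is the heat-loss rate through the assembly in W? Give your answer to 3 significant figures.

U_eff = 0.86/5.12 + 0.14/1.73 = 0.168 + 0.08092 = 0.2489
R_eff = 1/U_eff = 4.018 m²·K/W
Q = 14.4 × (18.3 − 0.421) / 4.018 = 64.08 W

64.1 W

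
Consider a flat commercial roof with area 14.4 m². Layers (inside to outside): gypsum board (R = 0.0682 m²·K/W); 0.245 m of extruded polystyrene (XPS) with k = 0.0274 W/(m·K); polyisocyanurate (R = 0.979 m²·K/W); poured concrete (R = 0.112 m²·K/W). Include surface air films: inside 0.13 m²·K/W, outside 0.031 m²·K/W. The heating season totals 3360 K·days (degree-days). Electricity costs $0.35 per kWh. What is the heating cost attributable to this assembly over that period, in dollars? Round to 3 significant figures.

0.245/0.0274 = 8.942
R_total = 0.13 + 0.0682 + 8.942 + 0.979 + 0.112 + 0.031 = 10.26 m²·K/W
E = A × HDD × 24 / R / 1000 = 14.4 × 3360 × 24 / 10.26 / 1000 = 113.2 kWh
Cost = 113.2 × 0.35 = $39.61

39.6 dollars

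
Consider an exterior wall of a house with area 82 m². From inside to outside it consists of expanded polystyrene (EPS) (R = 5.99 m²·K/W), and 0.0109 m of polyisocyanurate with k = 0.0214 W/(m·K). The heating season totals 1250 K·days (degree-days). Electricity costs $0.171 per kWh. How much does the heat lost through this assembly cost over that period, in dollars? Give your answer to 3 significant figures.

64.7 dollars

0.0109/0.0214 = 0.5093
R_total = 5.99 + 0.5093 = 6.499 m²·K/W
E = A × HDD × 24 / R / 1000 = 82 × 1250 × 24 / 6.499 / 1000 = 378.5 kWh
Cost = 378.5 × 0.171 = $64.72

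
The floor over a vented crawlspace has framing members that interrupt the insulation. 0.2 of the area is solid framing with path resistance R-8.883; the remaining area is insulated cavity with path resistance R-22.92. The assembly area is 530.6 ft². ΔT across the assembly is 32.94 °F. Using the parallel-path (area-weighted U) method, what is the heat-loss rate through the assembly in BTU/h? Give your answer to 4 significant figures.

U_eff = 0.8/22.92 + 0.2/8.883 = 0.034904 + 0.022515 = 0.057419
R_eff = 1/U_eff = 17.416 ft²·°F·h/BTU
Q = 530.6 × 32.94 / 17.416 = 1003.6 BTU/h

1004 BTU/h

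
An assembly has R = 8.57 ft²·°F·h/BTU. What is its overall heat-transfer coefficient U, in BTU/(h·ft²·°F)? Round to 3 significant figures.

U = 1/R = 1/8.57 = 0.1167

0.117 BTU/(h·ft²·°F)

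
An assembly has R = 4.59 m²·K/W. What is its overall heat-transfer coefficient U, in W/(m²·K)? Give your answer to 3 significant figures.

U = 1/R = 1/4.59 = 0.2179

0.218 W/(m²·K)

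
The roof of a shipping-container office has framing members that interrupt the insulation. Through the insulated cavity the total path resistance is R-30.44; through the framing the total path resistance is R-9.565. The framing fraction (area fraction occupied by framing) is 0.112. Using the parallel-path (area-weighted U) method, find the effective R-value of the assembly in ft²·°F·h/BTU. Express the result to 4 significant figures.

U_eff = 0.888/30.44 + 0.112/9.565 = 0.029172 + 0.011709 = 0.040881
R_eff = 1/U_eff = 24.461 ft²·°F·h/BTU

24.46 ft²·°F·h/BTU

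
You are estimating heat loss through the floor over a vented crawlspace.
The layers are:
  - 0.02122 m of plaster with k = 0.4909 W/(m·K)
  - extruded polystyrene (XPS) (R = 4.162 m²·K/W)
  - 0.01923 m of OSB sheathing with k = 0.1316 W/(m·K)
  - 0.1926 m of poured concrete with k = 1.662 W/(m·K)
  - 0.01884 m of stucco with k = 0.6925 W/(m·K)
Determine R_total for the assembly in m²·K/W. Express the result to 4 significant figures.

0.02122/0.4909 = 0.043227
0.01923/0.1316 = 0.14612
0.1926/1.662 = 0.11588
0.01884/0.6925 = 0.027206
R_total = 0.043227 + 4.162 + 0.14612 + 0.11588 + 0.027206 = 4.4944 m²·K/W

4.494 m²·K/W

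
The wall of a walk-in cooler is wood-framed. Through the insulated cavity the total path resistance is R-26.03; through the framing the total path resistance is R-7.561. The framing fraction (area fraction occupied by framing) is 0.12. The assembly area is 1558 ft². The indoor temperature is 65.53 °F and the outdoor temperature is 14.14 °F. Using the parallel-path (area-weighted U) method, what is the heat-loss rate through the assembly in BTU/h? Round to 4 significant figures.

U_eff = 0.88/26.03 + 0.12/7.561 = 0.033807 + 0.015871 = 0.049678
R_eff = 1/U_eff = 20.13 ft²·°F·h/BTU
Q = 1558 × (65.53 − 14.14) / 20.13 = 3977.5 BTU/h

3978 BTU/h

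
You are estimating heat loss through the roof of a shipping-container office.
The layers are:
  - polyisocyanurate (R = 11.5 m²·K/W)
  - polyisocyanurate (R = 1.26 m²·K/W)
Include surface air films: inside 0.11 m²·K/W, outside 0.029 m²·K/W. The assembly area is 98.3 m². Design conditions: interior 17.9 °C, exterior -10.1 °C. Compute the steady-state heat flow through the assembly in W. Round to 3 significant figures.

R_total = 0.11 + 11.5 + 1.26 + 0.029 = 12.9 m²·K/W
Q = A·ΔT/R = 98.3 × (17.9 − (-10.1)) / 12.9 = 213.4 W

213 W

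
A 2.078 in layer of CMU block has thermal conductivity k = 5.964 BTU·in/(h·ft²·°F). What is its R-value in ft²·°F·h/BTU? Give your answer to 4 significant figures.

R = L/k = 2.078/5.964 = 0.34842 ft²·°F·h/BTU

0.3484 ft²·°F·h/BTU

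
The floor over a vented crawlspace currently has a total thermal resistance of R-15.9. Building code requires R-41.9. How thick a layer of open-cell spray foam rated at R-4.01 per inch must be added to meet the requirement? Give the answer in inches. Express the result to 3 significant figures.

6.48 in

ΔR = 41.9 − 15.9 = 26 ft²·°F·h/BTU
L = ΔR / (R/in) = 26/4.01 = 6.484 in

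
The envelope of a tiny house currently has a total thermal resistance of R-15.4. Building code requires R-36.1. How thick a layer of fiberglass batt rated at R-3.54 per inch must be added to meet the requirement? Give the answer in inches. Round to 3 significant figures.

ΔR = 36.1 − 15.4 = 20.7 ft²·°F·h/BTU
L = ΔR / (R/in) = 20.7/3.54 = 5.847 in

5.85 in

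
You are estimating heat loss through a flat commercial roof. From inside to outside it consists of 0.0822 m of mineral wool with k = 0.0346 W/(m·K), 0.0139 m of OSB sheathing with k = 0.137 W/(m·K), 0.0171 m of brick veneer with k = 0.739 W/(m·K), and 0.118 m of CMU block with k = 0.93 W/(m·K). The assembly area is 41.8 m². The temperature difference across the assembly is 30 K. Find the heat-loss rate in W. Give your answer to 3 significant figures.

0.0822/0.0346 = 2.376
0.0139/0.137 = 0.1015
0.0171/0.739 = 0.02314
0.118/0.93 = 0.1269
R_total = 2.376 + 0.1015 + 0.02314 + 0.1269 = 2.627 m²·K/W
Q = A·ΔT/R = 41.8 × 30 / 2.627 = 477.3 W

477 W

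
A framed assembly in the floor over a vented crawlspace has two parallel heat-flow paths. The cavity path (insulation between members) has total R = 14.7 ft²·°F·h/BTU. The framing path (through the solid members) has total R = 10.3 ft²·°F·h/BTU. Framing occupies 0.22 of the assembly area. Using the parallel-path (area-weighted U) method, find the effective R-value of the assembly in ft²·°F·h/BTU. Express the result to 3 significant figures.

U_eff = 0.78/14.7 + 0.22/10.3 = 0.05306 + 0.02136 = 0.07442
R_eff = 1/U_eff = 13.44 ft²·°F·h/BTU

13.4 ft²·°F·h/BTU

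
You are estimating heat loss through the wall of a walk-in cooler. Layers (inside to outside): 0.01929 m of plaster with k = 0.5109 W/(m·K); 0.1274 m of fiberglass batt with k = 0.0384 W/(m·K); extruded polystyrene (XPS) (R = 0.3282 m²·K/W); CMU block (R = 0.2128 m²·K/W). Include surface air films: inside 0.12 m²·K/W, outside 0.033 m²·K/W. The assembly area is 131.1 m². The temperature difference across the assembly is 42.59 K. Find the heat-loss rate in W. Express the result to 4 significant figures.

0.01929/0.5109 = 0.037757
0.1274/0.0384 = 3.3177
R_total = 0.12 + 0.037757 + 3.3177 + 0.3282 + 0.2128 + 0.033 = 4.0495 m²·K/W
Q = A·ΔT/R = 131.1 × 42.59 / 4.0495 = 1378.8 W

1379 W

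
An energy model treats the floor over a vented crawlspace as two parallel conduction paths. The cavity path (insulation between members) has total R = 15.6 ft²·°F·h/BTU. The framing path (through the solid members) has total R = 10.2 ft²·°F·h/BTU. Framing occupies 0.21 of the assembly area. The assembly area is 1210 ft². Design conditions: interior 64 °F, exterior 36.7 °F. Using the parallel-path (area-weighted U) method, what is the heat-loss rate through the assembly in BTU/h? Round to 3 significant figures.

2350 BTU/h

U_eff = 0.79/15.6 + 0.21/10.2 = 0.05064 + 0.02059 = 0.07123
R_eff = 1/U_eff = 14.04 ft²·°F·h/BTU
Q = 1210 × (64 − 36.7) / 14.04 = 2353 BTU/h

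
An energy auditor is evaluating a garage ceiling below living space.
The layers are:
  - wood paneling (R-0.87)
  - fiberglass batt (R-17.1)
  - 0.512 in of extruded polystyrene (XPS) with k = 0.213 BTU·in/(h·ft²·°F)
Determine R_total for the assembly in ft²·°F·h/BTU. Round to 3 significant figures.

20.4 ft²·°F·h/BTU

0.512/0.213 = 2.404
R_total = 0.87 + 17.1 + 2.404 = 20.37 ft²·°F·h/BTU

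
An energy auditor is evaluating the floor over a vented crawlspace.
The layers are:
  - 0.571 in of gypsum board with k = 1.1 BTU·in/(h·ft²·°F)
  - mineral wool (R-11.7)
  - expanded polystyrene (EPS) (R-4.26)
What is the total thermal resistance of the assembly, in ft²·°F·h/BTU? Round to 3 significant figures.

16.5 ft²·°F·h/BTU

0.571/1.1 = 0.5191
R_total = 0.5191 + 11.7 + 4.26 = 16.48 ft²·°F·h/BTU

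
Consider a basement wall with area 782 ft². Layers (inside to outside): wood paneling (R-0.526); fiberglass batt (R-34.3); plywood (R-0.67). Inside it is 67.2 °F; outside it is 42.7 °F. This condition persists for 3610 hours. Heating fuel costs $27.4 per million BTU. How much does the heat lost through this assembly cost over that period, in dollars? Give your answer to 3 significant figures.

53.4 dollars

R_total = 0.526 + 34.3 + 0.67 = 35.5 ft²·°F·h/BTU
Q = 782 × (67.2 − 42.7) / 35.5 = 539.8 BTU/h
E = 539.8 × 3610 = 1949000 BTU
Cost = 1949000/10⁶ × 27.4 = $53.39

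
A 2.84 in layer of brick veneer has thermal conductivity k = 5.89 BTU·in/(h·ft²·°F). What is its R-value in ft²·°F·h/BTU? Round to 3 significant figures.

R = L/k = 2.84/5.89 = 0.4822 ft²·°F·h/BTU

0.482 ft²·°F·h/BTU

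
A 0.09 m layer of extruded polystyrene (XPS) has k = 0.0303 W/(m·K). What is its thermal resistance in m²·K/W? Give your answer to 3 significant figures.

2.97 m²·K/W

R = L/k = 0.09/0.0303 = 2.97 m²·K/W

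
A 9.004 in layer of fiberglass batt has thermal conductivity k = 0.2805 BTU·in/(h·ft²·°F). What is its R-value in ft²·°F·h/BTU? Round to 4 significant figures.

32.10 ft²·°F·h/BTU

R = L/k = 9.004/0.2805 = 32.1 ft²·°F·h/BTU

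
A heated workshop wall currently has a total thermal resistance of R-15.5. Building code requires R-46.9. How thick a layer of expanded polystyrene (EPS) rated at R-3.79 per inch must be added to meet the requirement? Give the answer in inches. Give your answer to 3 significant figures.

8.28 in

ΔR = 46.9 − 15.5 = 31.4 ft²·°F·h/BTU
L = ΔR / (R/in) = 31.4/3.79 = 8.285 in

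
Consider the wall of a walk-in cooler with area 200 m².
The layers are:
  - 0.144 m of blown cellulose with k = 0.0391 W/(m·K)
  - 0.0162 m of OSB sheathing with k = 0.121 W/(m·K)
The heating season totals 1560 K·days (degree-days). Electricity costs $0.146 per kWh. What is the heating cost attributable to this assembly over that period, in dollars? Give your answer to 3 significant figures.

286 dollars

0.144/0.0391 = 3.683
0.0162/0.121 = 0.1339
R_total = 3.683 + 0.1339 = 3.817 m²·K/W
E = A × HDD × 24 / R / 1000 = 200 × 1560 × 24 / 3.817 / 1000 = 1962 kWh
Cost = 1962 × 0.146 = $286.4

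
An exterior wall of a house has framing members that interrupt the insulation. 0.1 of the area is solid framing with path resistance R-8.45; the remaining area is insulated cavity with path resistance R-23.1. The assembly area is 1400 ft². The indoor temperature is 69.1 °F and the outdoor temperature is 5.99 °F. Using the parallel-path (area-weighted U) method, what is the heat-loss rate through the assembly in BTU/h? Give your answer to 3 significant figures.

U_eff = 0.9/23.1 + 0.1/8.45 = 0.03896 + 0.01183 = 0.0508
R_eff = 1/U_eff = 19.69 ft²·°F·h/BTU
Q = 1400 × (69.1 − 5.99) / 19.69 = 4488 BTU/h

4490 BTU/h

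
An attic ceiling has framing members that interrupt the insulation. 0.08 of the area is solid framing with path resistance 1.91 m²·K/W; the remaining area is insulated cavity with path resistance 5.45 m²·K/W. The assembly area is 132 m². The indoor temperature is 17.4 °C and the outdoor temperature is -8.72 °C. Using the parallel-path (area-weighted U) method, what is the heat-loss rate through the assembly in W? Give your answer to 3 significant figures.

726 W

U_eff = 0.92/5.45 + 0.08/1.91 = 0.1688 + 0.04188 = 0.2107
R_eff = 1/U_eff = 4.746 m²·K/W
Q = 132 × (17.4 − (-8.72)) / 4.746 = 726.4 W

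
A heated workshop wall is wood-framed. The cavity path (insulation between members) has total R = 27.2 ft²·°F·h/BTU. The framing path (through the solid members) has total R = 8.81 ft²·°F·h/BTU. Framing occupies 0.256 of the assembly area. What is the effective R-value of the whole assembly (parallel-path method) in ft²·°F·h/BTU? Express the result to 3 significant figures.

17.7 ft²·°F·h/BTU

U_eff = 0.744/27.2 + 0.256/8.81 = 0.02735 + 0.02906 = 0.05641
R_eff = 1/U_eff = 17.73 ft²·°F·h/BTU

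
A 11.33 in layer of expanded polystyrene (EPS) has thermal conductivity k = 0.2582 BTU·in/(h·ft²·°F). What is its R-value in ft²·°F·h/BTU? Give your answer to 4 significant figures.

R = L/k = 11.33/0.2582 = 43.881 ft²·°F·h/BTU

43.88 ft²·°F·h/BTU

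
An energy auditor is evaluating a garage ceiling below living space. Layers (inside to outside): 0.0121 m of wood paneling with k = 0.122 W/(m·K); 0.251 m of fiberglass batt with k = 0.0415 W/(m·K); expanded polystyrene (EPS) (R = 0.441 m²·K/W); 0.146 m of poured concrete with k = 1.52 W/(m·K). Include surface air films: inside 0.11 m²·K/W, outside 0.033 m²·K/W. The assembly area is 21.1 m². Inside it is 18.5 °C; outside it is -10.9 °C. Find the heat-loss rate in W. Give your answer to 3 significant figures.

0.0121/0.122 = 0.09918
0.251/0.0415 = 6.048
0.146/1.52 = 0.09605
R_total = 0.11 + 0.09918 + 6.048 + 0.441 + 0.09605 + 0.033 = 6.827 m²·K/W
Q = A·ΔT/R = 21.1 × (18.5 − (-10.9)) / 6.827 = 90.86 W

90.9 W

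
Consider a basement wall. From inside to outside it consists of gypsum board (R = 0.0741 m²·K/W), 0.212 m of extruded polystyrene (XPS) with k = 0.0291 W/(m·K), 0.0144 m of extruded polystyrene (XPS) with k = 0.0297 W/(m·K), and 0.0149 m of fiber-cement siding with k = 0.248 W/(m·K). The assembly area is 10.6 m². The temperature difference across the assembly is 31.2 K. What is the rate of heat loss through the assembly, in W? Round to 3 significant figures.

41.8 W

0.212/0.0291 = 7.285
0.0144/0.0297 = 0.4848
0.0149/0.248 = 0.06008
R_total = 0.0741 + 7.285 + 0.4848 + 0.06008 = 7.904 m²·K/W
Q = A·ΔT/R = 10.6 × 31.2 / 7.904 = 41.84 W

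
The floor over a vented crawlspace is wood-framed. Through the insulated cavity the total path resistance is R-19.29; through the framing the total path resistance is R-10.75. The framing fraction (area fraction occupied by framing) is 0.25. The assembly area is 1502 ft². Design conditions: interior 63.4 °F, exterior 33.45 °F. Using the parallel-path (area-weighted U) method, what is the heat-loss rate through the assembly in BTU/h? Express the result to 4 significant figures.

U_eff = 0.75/19.29 + 0.25/10.75 = 0.03888 + 0.023256 = 0.062136
R_eff = 1/U_eff = 16.094 ft²·°F·h/BTU
Q = 1502 × (63.4 − 33.45) / 16.094 = 2795.2 BTU/h

2795 BTU/h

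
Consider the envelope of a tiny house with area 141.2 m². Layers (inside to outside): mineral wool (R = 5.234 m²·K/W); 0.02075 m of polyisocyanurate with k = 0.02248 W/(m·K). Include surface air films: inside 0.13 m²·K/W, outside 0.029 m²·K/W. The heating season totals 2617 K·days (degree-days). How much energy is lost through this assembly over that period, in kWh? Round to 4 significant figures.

0.02075/0.02248 = 0.92304
R_total = 0.13 + 5.234 + 0.92304 + 0.029 = 6.316 m²·K/W
E = A × HDD × 24 / R / 1000 = 141.2 × 2617 × 24 / 6.316 / 1000 = 1404.1 kWh

1404 kWh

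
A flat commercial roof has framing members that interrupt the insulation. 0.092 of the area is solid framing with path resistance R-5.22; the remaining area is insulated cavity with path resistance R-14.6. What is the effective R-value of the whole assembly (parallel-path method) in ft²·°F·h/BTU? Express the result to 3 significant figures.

U_eff = 0.908/14.6 + 0.092/5.22 = 0.06219 + 0.01762 = 0.07982
R_eff = 1/U_eff = 12.53 ft²·°F·h/BTU

12.5 ft²·°F·h/BTU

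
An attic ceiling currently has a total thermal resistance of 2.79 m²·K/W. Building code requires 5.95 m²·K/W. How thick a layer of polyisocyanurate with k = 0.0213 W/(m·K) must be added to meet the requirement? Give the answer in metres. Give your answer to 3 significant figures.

0.0673 m

ΔR = 5.95 − 2.79 = 3.16 m²·K/W
L = ΔR × k = 3.16 × 0.0213 = 0.06731 m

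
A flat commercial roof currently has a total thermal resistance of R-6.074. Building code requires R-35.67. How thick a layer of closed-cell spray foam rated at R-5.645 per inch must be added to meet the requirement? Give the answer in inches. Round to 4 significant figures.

5.243 in

ΔR = 35.67 − 6.074 = 29.596 ft²·°F·h/BTU
L = ΔR / (R/in) = 29.596/5.645 = 5.2429 in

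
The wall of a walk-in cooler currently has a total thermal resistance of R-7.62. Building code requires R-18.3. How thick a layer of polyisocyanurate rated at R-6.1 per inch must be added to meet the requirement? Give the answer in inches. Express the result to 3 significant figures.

1.75 in

ΔR = 18.3 − 7.62 = 10.68 ft²·°F·h/BTU
L = ΔR / (R/in) = 10.68/6.1 = 1.751 in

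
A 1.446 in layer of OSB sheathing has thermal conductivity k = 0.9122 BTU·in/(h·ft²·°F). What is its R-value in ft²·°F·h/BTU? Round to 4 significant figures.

R = L/k = 1.446/0.9122 = 1.5852 ft²·°F·h/BTU

1.585 ft²·°F·h/BTU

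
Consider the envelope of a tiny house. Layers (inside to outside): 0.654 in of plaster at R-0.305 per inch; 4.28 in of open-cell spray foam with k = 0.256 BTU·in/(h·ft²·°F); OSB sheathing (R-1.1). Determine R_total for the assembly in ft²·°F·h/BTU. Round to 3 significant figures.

0.654 × 0.305 = 0.1995
4.28/0.256 = 16.72
R_total = 0.1995 + 16.72 + 1.1 = 18.02 ft²·°F·h/BTU

18.0 ft²·°F·h/BTU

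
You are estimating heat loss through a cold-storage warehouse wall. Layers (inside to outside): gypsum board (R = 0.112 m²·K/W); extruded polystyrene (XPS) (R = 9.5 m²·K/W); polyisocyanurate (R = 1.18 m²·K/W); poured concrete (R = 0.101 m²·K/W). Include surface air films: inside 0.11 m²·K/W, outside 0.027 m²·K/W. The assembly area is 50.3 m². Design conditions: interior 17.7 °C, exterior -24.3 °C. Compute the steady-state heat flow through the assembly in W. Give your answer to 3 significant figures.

192 W

R_total = 0.11 + 0.112 + 9.5 + 1.18 + 0.101 + 0.027 = 11.03 m²·K/W
Q = A·ΔT/R = 50.3 × (17.7 − (-24.3)) / 11.03 = 191.5 W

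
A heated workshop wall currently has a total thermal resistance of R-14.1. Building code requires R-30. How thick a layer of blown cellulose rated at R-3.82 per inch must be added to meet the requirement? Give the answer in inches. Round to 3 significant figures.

4.16 in

ΔR = 30 − 14.1 = 15.9 ft²·°F·h/BTU
L = ΔR / (R/in) = 15.9/3.82 = 4.162 in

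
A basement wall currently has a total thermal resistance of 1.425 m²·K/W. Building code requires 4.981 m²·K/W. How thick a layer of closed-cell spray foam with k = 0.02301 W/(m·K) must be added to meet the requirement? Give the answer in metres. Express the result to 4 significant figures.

ΔR = 4.981 − 1.425 = 3.556 m²·K/W
L = ΔR × k = 3.556 × 0.02301 = 0.081824 m

0.08182 m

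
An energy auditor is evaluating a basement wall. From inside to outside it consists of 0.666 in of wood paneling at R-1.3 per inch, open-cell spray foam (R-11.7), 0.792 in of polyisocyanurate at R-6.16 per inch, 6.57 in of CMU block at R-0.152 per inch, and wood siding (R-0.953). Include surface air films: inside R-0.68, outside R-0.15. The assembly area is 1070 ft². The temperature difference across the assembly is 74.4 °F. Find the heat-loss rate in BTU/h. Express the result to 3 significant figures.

3940 BTU/h

0.666 × 1.3 = 0.8658
0.792 × 6.16 = 4.879
6.57 × 0.152 = 0.9986
R_total = 0.68 + 0.8658 + 11.7 + 4.879 + 0.9986 + 0.953 + 0.15 = 20.23 ft²·°F·h/BTU
Q = A·ΔT/R = 1070 × 74.4 / 20.23 = 3936 BTU/h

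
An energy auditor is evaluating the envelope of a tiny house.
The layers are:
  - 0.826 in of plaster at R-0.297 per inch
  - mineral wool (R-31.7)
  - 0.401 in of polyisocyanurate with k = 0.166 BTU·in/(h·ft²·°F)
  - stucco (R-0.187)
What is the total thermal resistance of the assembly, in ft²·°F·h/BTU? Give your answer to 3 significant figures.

0.826 × 0.297 = 0.2453
0.401/0.166 = 2.416
R_total = 0.2453 + 31.7 + 2.416 + 0.187 = 34.55 ft²·°F·h/BTU

34.5 ft²·°F·h/BTU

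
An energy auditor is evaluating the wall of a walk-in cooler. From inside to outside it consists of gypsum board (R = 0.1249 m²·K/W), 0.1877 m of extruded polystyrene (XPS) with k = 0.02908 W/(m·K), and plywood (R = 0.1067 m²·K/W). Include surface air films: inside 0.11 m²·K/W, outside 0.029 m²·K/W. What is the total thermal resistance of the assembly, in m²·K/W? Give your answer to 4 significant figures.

6.825 m²·K/W

0.1877/0.02908 = 6.4546
R_total = 0.11 + 0.1249 + 6.4546 + 0.1067 + 0.029 = 6.8252 m²·K/W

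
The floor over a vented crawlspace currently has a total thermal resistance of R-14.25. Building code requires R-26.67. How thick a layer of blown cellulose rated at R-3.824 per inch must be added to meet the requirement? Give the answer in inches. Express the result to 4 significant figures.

3.248 in

ΔR = 26.67 − 14.25 = 12.42 ft²·°F·h/BTU
L = ΔR / (R/in) = 12.42/3.824 = 3.2479 in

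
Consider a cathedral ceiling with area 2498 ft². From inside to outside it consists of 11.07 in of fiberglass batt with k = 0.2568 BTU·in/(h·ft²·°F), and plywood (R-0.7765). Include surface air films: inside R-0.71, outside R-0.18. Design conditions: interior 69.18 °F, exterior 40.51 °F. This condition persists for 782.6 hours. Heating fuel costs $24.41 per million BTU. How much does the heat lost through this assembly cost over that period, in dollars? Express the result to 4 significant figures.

30.56 dollars

11.07/0.2568 = 43.107
R_total = 0.71 + 43.107 + 0.7765 + 0.18 = 44.774 ft²·°F·h/BTU
Q = 2498 × (69.18 − 40.51) / 44.774 = 1599.5 BTU/h
E = 1599.5 × 782.6 = 1251800 BTU
Cost = 1251800/10⁶ × 24.41 = $30.556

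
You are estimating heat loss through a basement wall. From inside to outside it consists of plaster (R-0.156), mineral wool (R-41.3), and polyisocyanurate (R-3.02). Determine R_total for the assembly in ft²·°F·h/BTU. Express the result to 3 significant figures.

R_total = 0.156 + 41.3 + 3.02 = 44.48 ft²·°F·h/BTU

44.5 ft²·°F·h/BTU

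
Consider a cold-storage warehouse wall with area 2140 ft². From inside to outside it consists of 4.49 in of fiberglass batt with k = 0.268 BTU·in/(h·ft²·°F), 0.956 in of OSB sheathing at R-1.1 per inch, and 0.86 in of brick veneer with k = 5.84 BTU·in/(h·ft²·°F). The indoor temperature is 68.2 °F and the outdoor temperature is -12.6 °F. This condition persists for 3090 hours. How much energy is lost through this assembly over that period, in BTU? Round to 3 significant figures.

29800000 BTU

4.49/0.268 = 16.75
0.956 × 1.1 = 1.052
0.86/5.84 = 0.1473
R_total = 16.75 + 1.052 + 0.1473 = 17.95 ft²·°F·h/BTU
Q = 2140 × (68.2 − (-12.6)) / 17.95 = 9632 BTU/h
E = 9632 × 3090 = 29760000 BTU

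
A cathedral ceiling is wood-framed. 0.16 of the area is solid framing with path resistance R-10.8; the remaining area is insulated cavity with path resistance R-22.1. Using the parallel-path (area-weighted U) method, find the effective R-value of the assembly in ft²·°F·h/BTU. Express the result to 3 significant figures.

U_eff = 0.84/22.1 + 0.16/10.8 = 0.03801 + 0.01481 = 0.05282
R_eff = 1/U_eff = 18.93 ft²·°F·h/BTU

18.9 ft²·°F·h/BTU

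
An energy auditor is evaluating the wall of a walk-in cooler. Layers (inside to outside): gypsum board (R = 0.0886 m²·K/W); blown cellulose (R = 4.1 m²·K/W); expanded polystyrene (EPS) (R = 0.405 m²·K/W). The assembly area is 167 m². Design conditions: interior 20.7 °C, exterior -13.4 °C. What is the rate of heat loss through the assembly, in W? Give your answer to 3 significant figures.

1240 W

R_total = 0.0886 + 4.1 + 0.405 = 4.594 m²·K/W
Q = A·ΔT/R = 167 × (20.7 − (-13.4)) / 4.594 = 1240 W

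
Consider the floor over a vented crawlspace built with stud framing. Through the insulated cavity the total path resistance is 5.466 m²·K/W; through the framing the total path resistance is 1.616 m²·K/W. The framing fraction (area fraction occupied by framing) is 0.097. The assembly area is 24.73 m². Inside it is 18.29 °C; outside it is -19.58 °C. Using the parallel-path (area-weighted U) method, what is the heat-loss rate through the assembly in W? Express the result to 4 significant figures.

U_eff = 0.903/5.466 + 0.097/1.616 = 0.1652 + 0.060025 = 0.22523
R_eff = 1/U_eff = 4.4399 m²·K/W
Q = 24.73 × (18.29 − (-19.58)) / 4.4399 = 210.93 W

210.9 W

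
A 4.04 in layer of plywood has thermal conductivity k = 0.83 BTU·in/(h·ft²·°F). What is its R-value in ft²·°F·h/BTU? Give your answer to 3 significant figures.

R = L/k = 4.04/0.83 = 4.867 ft²·°F·h/BTU

4.87 ft²·°F·h/BTU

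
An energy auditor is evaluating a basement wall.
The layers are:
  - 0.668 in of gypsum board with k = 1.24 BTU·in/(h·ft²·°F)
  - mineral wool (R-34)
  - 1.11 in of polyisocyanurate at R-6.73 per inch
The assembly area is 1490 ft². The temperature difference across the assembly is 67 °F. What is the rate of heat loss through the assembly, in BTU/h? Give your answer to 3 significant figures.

2380 BTU/h

0.668/1.24 = 0.5387
1.11 × 6.73 = 7.47
R_total = 0.5387 + 34 + 7.47 = 42.01 ft²·°F·h/BTU
Q = A·ΔT/R = 1490 × 67 / 42.01 = 2376 BTU/h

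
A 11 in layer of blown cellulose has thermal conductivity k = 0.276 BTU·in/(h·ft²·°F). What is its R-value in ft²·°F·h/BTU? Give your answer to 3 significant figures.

39.9 ft²·°F·h/BTU

R = L/k = 11/0.276 = 39.86 ft²·°F·h/BTU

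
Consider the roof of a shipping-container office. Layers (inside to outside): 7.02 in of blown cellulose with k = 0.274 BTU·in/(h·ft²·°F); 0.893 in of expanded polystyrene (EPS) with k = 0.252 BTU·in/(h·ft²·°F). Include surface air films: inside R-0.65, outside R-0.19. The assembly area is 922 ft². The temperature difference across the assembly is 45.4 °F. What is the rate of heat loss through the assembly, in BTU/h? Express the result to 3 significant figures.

1400 BTU/h

7.02/0.274 = 25.62
0.893/0.252 = 3.544
R_total = 0.65 + 25.62 + 3.544 + 0.19 = 30 ft²·°F·h/BTU
Q = A·ΔT/R = 922 × 45.4 / 30 = 1395 BTU/h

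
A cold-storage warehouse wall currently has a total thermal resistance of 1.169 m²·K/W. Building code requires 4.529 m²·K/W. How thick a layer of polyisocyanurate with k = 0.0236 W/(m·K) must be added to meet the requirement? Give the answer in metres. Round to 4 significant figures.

ΔR = 4.529 − 1.169 = 3.36 m²·K/W
L = ΔR × k = 3.36 × 0.0236 = 0.079296 m

0.07930 m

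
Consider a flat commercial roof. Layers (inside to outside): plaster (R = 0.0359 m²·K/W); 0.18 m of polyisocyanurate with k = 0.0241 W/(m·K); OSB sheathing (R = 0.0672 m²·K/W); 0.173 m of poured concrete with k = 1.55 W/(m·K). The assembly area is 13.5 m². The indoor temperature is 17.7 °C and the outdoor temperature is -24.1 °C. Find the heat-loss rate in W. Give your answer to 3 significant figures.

0.18/0.0241 = 7.469
0.173/1.55 = 0.1116
R_total = 0.0359 + 7.469 + 0.0672 + 0.1116 = 7.684 m²·K/W
Q = A·ΔT/R = 13.5 × (17.7 − (-24.1)) / 7.684 = 73.44 W

73.4 W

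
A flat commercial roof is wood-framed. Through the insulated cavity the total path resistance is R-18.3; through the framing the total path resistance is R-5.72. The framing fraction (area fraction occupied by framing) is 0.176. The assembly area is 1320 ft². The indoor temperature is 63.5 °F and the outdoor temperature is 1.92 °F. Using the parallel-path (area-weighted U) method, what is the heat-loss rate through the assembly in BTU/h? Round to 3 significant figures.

6160 BTU/h

U_eff = 0.824/18.3 + 0.176/5.72 = 0.04503 + 0.03077 = 0.0758
R_eff = 1/U_eff = 13.19 ft²·°F·h/BTU
Q = 1320 × (63.5 − 1.92) / 13.19 = 6161 BTU/h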